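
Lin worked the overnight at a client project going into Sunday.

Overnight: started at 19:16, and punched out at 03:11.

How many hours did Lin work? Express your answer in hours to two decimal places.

7.92 hours

Overnight: 19:16 → midnight = 4 h 44 min; midnight → 03:11 = 3 h 11 min; span 7 h 55 min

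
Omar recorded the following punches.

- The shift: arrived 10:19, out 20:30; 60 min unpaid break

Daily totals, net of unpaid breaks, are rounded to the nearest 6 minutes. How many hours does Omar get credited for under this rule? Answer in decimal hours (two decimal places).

9.20 hours

The shift: 10:19–20:30 = 10 h 11 min − 60 min = 9 h 11 min → rounds to 9 h 12 min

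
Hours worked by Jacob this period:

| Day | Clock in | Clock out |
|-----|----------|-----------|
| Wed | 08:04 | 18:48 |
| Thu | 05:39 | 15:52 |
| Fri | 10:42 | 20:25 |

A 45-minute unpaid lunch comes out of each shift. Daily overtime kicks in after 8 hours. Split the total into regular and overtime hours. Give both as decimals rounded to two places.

Wed: 08:04–18:48 = 10 h 44 min; less 45 min break → 9 h 59 min
Thu: 05:39–15:52 = 10 h 13 min; less 45 min break → 9 h 28 min
Fri: 10:42–20:25 = 9 h 43 min; less 45 min break → 8 h 58 min
Wed reg 8 h 0 min / OT 1 h 59 min; Thu reg 8 h 0 min / OT 1 h 28 min; Fri reg 8 h 0 min / OT 0 h 58 min.
Totals: regular 24 h 0 min, overtime 4 h 25 min.

Regular 24.00 hours, overtime 4.42 hours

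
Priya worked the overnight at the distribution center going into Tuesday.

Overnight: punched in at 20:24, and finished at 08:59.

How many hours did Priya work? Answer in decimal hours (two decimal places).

Overnight: 20:24 → midnight = 3 h 36 min; midnight → 08:59 = 8 h 59 min; span 12 h 35 min

12.58 hours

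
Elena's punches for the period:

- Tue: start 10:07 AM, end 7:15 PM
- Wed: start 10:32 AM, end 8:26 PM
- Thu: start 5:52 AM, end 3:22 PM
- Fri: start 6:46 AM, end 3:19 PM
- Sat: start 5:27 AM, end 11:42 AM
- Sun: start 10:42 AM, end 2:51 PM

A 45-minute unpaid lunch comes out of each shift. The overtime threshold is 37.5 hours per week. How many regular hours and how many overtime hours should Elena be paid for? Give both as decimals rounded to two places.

Tue: 10:07 AM–7:15 PM = 9 h 8 min; less 45 min break → 8 h 23 min
Wed: 10:32 AM–8:26 PM = 9 h 54 min; less 45 min break → 9 h 9 min
Thu: 5:52 AM–3:22 PM = 9 h 30 min; less 45 min break → 8 h 45 min
Fri: 6:46 AM–3:19 PM = 8 h 33 min; less 45 min break → 7 h 48 min
Sat: 5:27 AM–11:42 AM = 6 h 15 min; less 45 min break → 5 h 30 min
Sun: 10:42 AM–2:51 PM = 4 h 9 min; less 45 min break → 3 h 24 min
Total worked: 42 h 59 min = 42.98 h.
Threshold 37.5 h → overtime 5 h 29 min, regular 37 h 30 min.

Regular 37.50 hours, overtime 5.48 hours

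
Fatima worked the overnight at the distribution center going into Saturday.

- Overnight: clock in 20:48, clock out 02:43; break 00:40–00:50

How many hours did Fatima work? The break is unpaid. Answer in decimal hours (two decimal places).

Overnight: 20:48 → midnight = 3 h 12 min; midnight → 02:43 = 2 h 43 min; span 5 h 55 min; less 10 min break → 5 h 45 min

5.75 hours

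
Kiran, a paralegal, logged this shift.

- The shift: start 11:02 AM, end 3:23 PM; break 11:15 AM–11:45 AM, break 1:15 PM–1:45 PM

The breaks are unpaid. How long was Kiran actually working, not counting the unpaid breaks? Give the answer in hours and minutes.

3 h 21 min

The shift: 11:02 AM–3:23 PM = 4 h 21 min; less 60 min break → 3 h 21 min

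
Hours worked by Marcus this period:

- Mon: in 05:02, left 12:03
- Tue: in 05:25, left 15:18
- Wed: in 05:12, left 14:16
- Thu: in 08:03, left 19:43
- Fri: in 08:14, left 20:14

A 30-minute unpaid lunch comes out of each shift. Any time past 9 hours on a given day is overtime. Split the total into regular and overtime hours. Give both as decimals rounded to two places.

Mon: 05:02–12:03 = 7 h 1 min; less 30 min break → 6 h 31 min
Tue: 05:25–15:18 = 9 h 53 min; less 30 min break → 9 h 23 min
Wed: 05:12–14:16 = 9 h 4 min; less 30 min break → 8 h 34 min
Thu: 08:03–19:43 = 11 h 40 min; less 30 min break → 11 h 10 min
Fri: 08:14–20:14 = 12 h 0 min; less 30 min break → 11 h 30 min
Mon reg 6 h 31 min / OT 0 h 0 min; Tue reg 9 h 0 min / OT 0 h 23 min; Wed reg 8 h 34 min / OT 0 h 0 min; Thu reg 9 h 0 min / OT 2 h 10 min; Fri reg 9 h 0 min / OT 2 h 30 min.
Totals: regular 42 h 5 min, overtime 5 h 3 min.

Regular 42.08 hours, overtime 5.05 hours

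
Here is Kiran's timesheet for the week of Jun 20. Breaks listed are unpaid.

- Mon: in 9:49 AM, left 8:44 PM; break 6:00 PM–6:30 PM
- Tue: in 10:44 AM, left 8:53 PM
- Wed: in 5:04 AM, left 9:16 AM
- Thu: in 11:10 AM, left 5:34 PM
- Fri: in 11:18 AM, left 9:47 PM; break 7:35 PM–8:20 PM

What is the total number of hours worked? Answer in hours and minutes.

Mon: 9:49 AM–8:44 PM = 10 h 55 min; less 30 min break → 10 h 25 min
Tue: 10:44 AM–8:53 PM = 10 h 9 min
Wed: 5:04 AM–9:16 AM = 4 h 12 min
Thu: 11:10 AM–5:34 PM = 6 h 24 min
Fri: 11:18 AM–9:47 PM = 10 h 29 min; less 45 min break → 9 h 44 min
Total: 10 h 25 min + 10 h 9 min + 4 h 12 min + 6 h 24 min + 9 h 44 min = 40 h 54 min.

40 h 54 min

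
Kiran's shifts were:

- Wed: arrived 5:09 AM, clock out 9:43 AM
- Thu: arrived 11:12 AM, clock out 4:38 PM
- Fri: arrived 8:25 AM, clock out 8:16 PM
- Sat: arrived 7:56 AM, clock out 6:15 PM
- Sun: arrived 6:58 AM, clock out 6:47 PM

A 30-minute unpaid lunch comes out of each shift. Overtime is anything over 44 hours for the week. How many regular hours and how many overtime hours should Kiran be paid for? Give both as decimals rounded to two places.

Wed: 5:09 AM–9:43 AM = 4 h 34 min; less 30 min break → 4 h 4 min
Thu: 11:12 AM–4:38 PM = 5 h 26 min; less 30 min break → 4 h 56 min
Fri: 8:25 AM–8:16 PM = 11 h 51 min; less 30 min break → 11 h 21 min
Sat: 7:56 AM–6:15 PM = 10 h 19 min; less 30 min break → 9 h 49 min
Sun: 6:58 AM–6:47 PM = 11 h 49 min; less 30 min break → 11 h 19 min
Total worked: 41 h 29 min = 41.48 h.
Threshold 44 h → overtime 0 h 0 min, regular 41 h 29 min.

Regular 41.48 hours, overtime 0.00 hours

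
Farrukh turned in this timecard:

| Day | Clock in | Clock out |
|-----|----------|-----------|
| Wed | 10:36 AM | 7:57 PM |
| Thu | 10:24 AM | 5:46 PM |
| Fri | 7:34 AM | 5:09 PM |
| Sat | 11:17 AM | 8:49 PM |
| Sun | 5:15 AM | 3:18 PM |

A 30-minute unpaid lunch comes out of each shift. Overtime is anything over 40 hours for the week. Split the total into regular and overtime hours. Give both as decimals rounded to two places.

Regular 40.00 hours, overtime 3.38 hours

Wed: 10:36 AM–7:57 PM = 9 h 21 min; less 30 min break → 8 h 51 min
Thu: 10:24 AM–5:46 PM = 7 h 22 min; less 30 min break → 6 h 52 min
Fri: 7:34 AM–5:09 PM = 9 h 35 min; less 30 min break → 9 h 5 min
Sat: 11:17 AM–8:49 PM = 9 h 32 min; less 30 min break → 9 h 2 min
Sun: 5:15 AM–3:18 PM = 10 h 3 min; less 30 min break → 9 h 33 min
Total worked: 43 h 23 min = 43.38 h.
Threshold 40 h → overtime 3 h 23 min, regular 40 h 0 min.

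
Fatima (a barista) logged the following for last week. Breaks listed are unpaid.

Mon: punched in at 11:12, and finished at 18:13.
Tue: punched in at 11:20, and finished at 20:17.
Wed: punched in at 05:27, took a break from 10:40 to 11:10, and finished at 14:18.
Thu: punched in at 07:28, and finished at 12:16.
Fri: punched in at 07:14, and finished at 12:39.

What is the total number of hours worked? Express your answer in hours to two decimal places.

34.53 hours

Mon: 11:12–18:13 = 7 h 1 min
Tue: 11:20–20:17 = 8 h 57 min
Wed: 05:27–14:18 = 8 h 51 min; less 30 min break → 8 h 21 min
Thu: 07:28–12:16 = 4 h 48 min
Fri: 07:14–12:39 = 5 h 25 min
Total: 7 h 1 min + 8 h 57 min + 8 h 21 min + 4 h 48 min + 5 h 25 min = 34 h 32 min.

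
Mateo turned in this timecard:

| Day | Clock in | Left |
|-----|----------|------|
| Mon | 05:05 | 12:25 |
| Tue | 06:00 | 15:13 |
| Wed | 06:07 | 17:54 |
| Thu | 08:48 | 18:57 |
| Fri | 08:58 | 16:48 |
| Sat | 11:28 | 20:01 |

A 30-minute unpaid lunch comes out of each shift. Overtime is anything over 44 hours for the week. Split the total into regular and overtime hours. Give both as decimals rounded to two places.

Regular 44.00 hours, overtime 7.87 hours

Mon: 05:05–12:25 = 7 h 20 min; less 30 min break → 6 h 50 min
Tue: 06:00–15:13 = 9 h 13 min; less 30 min break → 8 h 43 min
Wed: 06:07–17:54 = 11 h 47 min; less 30 min break → 11 h 17 min
Thu: 08:48–18:57 = 10 h 9 min; less 30 min break → 9 h 39 min
Fri: 08:58–16:48 = 7 h 50 min; less 30 min break → 7 h 20 min
Sat: 11:28–20:01 = 8 h 33 min; less 30 min break → 8 h 3 min
Total worked: 51 h 52 min = 51.87 h.
Threshold 44 h → overtime 7 h 52 min, regular 44 h 0 min.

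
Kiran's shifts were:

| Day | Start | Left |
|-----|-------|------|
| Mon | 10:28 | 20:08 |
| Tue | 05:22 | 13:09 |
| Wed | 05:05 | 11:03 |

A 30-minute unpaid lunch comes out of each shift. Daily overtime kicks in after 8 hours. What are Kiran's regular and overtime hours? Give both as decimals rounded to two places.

Regular 20.75 hours, overtime 1.17 hours

Mon: 10:28–20:08 = 9 h 40 min; less 30 min break → 9 h 10 min
Tue: 05:22–13:09 = 7 h 47 min; less 30 min break → 7 h 17 min
Wed: 05:05–11:03 = 5 h 58 min; less 30 min break → 5 h 28 min
Mon reg 8 h 0 min / OT 1 h 10 min; Tue reg 7 h 17 min / OT 0 h 0 min; Wed reg 5 h 28 min / OT 0 h 0 min.
Totals: regular 20 h 45 min, overtime 1 h 10 min.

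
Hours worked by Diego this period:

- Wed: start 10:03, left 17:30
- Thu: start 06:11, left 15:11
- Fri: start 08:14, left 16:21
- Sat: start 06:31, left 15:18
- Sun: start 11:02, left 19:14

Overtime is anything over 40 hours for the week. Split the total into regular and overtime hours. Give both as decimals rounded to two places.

Regular 40.00 hours, overtime 1.55 hours

Wed: 10:03–17:30 = 7 h 27 min
Thu: 06:11–15:11 = 9 h 0 min
Fri: 08:14–16:21 = 8 h 7 min
Sat: 06:31–15:18 = 8 h 47 min
Sun: 11:02–19:14 = 8 h 12 min
Total worked: 41 h 33 min = 41.55 h.
Threshold 40 h → overtime 1 h 33 min, regular 40 h 0 min.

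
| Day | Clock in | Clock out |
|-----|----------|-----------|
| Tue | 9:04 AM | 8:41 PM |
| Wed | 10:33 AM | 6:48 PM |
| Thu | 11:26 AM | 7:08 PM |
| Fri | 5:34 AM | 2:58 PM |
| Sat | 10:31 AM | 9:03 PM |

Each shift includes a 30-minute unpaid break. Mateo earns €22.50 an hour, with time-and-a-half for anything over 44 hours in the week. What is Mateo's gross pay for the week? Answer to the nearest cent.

€1023.75

Tue: 9:04 AM–8:41 PM = 11 h 37 min; less 30 min break → 11 h 7 min
Wed: 10:33 AM–6:48 PM = 8 h 15 min; less 30 min break → 7 h 45 min
Thu: 11:26 AM–7:08 PM = 7 h 42 min; less 30 min break → 7 h 12 min
Fri: 5:34 AM–2:58 PM = 9 h 24 min; less 30 min break → 8 h 54 min
Sat: 10:31 AM–9:03 PM = 10 h 32 min; less 30 min break → 10 h 2 min
Total worked: 45 h 0 min = 2700 min.
Regular 44 h 0 min = 2640 min at €22.50/h; overtime 1 h 0 min = 60 min at €33.75/h.
Pay = (2640 × €22.50 + 60 × €33.75) ÷ 60 = €1023.75.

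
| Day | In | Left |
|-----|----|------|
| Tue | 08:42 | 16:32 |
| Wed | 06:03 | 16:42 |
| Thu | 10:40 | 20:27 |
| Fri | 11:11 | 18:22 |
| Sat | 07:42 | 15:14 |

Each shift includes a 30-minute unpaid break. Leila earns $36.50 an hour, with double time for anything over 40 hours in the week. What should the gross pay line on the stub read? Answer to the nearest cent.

$1495.28

Tue: 08:42–16:32 = 7 h 50 min; less 30 min break → 7 h 20 min
Wed: 06:03–16:42 = 10 h 39 min; less 30 min break → 10 h 9 min
Thu: 10:40–20:27 = 9 h 47 min; less 30 min break → 9 h 17 min
Fri: 11:11–18:22 = 7 h 11 min; less 30 min break → 6 h 41 min
Sat: 07:42–15:14 = 7 h 32 min; less 30 min break → 7 h 2 min
Total worked: 40 h 29 min = 2429 min.
Regular 40 h 0 min = 2400 min at $36.50/h; overtime 0 h 29 min = 29 min at $73.00/h.
Pay = (2400 × $36.50 + 29 × $73.00) ÷ 60 = $1495.28.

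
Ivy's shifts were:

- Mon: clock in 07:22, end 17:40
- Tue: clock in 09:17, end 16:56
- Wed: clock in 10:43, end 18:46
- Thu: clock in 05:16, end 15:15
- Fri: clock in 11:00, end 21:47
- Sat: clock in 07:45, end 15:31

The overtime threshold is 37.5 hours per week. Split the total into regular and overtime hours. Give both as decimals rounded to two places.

Mon: 07:22–17:40 = 10 h 18 min
Tue: 09:17–16:56 = 7 h 39 min
Wed: 10:43–18:46 = 8 h 3 min
Thu: 05:16–15:15 = 9 h 59 min
Fri: 11:00–21:47 = 10 h 47 min
Sat: 07:45–15:31 = 7 h 46 min
Total worked: 54 h 32 min = 54.53 h.
Threshold 37.5 h → overtime 17 h 2 min, regular 37 h 30 min.

Regular 37.50 hours, overtime 17.03 hours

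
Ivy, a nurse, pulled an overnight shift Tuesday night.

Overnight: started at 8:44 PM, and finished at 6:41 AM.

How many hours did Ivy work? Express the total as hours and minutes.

Overnight: 8:44 PM → midnight = 3 h 16 min; midnight → 6:41 AM = 6 h 41 min; span 9 h 57 min

9 h 57 min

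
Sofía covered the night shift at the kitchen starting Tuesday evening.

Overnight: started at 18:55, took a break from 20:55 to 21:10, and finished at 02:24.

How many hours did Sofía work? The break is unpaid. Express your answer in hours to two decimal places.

Overnight: 18:55 → midnight = 5 h 5 min; midnight → 02:24 = 2 h 24 min; span 7 h 29 min; less 15 min break → 7 h 14 min

7.23 hours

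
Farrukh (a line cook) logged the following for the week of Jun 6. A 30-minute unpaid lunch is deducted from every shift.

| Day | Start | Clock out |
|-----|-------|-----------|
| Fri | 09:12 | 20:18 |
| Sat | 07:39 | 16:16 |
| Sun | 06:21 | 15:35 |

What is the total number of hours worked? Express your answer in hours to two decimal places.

Fri: 09:12–20:18 = 11 h 6 min; less 30 min break → 10 h 36 min
Sat: 07:39–16:16 = 8 h 37 min; less 30 min break → 8 h 7 min
Sun: 06:21–15:35 = 9 h 14 min; less 30 min break → 8 h 44 min
Total: 10 h 36 min + 8 h 7 min + 8 h 44 min = 27 h 27 min.

27.45 hours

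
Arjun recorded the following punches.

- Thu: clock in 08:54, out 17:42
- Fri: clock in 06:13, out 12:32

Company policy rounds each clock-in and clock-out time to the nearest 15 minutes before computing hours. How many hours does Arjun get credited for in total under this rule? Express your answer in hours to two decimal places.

15.00 hours

Thu: in 08:54→09:00, out 17:42→17:45; 8 h 45 min
Fri: in 06:13→06:15, out 12:32→12:30; 6 h 15 min
Total credited: 15 h 0 min.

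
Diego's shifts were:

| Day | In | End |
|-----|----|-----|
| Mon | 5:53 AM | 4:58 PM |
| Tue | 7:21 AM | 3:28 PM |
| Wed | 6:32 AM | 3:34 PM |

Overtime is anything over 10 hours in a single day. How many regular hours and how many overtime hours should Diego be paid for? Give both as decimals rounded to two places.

Regular 27.15 hours, overtime 1.08 hours

Mon: 5:53 AM–4:58 PM = 11 h 5 min
Tue: 7:21 AM–3:28 PM = 8 h 7 min
Wed: 6:32 AM–3:34 PM = 9 h 2 min
Mon reg 10 h 0 min / OT 1 h 5 min; Tue reg 8 h 7 min / OT 0 h 0 min; Wed reg 9 h 2 min / OT 0 h 0 min.
Totals: regular 27 h 9 min, overtime 1 h 5 min.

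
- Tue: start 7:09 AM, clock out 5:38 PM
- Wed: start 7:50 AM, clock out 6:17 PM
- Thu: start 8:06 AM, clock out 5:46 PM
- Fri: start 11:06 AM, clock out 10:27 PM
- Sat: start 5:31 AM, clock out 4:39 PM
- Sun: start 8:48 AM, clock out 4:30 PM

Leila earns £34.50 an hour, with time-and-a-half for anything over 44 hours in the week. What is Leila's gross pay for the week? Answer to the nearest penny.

£2386.54

Tue: 7:09 AM–5:38 PM = 10 h 29 min
Wed: 7:50 AM–6:17 PM = 10 h 27 min
Thu: 8:06 AM–5:46 PM = 9 h 40 min
Fri: 11:06 AM–10:27 PM = 11 h 21 min
Sat: 5:31 AM–4:39 PM = 11 h 8 min
Sun: 8:48 AM–4:30 PM = 7 h 42 min
Total worked: 60 h 47 min = 3647 min.
Regular 44 h 0 min = 2640 min at £34.50/h; overtime 16 h 47 min = 1007 min at £51.75/h.
Pay = (2640 × £34.50 + 1007 × £51.75) ÷ 60 = £2386.54.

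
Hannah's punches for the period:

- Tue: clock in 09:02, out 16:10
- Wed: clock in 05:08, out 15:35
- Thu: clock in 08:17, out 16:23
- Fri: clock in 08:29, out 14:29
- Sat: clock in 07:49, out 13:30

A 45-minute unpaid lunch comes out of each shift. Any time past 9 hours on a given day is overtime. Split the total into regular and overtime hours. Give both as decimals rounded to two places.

Tue: 09:02–16:10 = 7 h 8 min; less 45 min break → 6 h 23 min
Wed: 05:08–15:35 = 10 h 27 min; less 45 min break → 9 h 42 min
Thu: 08:17–16:23 = 8 h 6 min; less 45 min break → 7 h 21 min
Fri: 08:29–14:29 = 6 h 0 min; less 45 min break → 5 h 15 min
Sat: 07:49–13:30 = 5 h 41 min; less 45 min break → 4 h 56 min
Tue reg 6 h 23 min / OT 0 h 0 min; Wed reg 9 h 0 min / OT 0 h 42 min; Thu reg 7 h 21 min / OT 0 h 0 min; Fri reg 5 h 15 min / OT 0 h 0 min; Sat reg 4 h 56 min / OT 0 h 0 min.
Totals: regular 32 h 55 min, overtime 0 h 42 min.

Regular 32.92 hours, overtime 0.70 hours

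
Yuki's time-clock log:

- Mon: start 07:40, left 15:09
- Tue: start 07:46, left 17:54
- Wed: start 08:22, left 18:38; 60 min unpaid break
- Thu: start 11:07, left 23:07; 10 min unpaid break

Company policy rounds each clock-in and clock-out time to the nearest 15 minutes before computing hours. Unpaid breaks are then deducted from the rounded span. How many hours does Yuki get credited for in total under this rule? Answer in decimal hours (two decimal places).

Mon: in 07:40→07:45, out 15:09→15:15; 7 h 30 min
Tue: in 07:46→07:45, out 17:54→18:00; 10 h 15 min
Wed: in 08:22→08:15, out 18:38→18:45; 10 h 30 min − 60 min = 9 h 30 min
Thu: in 11:07→11:00, out 23:07→23:00; 12 h 0 min − 10 min = 11 h 50 min
Total credited: 39 h 5 min.

39.08 hours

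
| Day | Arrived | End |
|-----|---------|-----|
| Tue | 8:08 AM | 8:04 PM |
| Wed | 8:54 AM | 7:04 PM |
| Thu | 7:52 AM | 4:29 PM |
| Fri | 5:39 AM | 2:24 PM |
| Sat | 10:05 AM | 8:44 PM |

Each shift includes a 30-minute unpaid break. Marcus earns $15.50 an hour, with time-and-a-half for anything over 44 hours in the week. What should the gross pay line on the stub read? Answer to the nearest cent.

$766.09

Tue: 8:08 AM–8:04 PM = 11 h 56 min; less 30 min break → 11 h 26 min
Wed: 8:54 AM–7:04 PM = 10 h 10 min; less 30 min break → 9 h 40 min
Thu: 7:52 AM–4:29 PM = 8 h 37 min; less 30 min break → 8 h 7 min
Fri: 5:39 AM–2:24 PM = 8 h 45 min; less 30 min break → 8 h 15 min
Sat: 10:05 AM–8:44 PM = 10 h 39 min; less 30 min break → 10 h 9 min
Total worked: 47 h 37 min = 2857 min.
Regular 44 h 0 min = 2640 min at $15.50/h; overtime 3 h 37 min = 217 min at $23.25/h.
Pay = (2640 × $15.50 + 217 × $23.25) ÷ 60 = $766.09.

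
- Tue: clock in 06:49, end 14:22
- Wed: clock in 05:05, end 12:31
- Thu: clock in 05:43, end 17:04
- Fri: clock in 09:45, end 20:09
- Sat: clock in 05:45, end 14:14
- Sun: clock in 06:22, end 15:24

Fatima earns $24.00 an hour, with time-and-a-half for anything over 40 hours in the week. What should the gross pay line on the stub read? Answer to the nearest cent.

Tue: 06:49–14:22 = 7 h 33 min
Wed: 05:05–12:31 = 7 h 26 min
Thu: 05:43–17:04 = 11 h 21 min
Fri: 09:45–20:09 = 10 h 24 min
Sat: 05:45–14:14 = 8 h 29 min
Sun: 06:22–15:24 = 9 h 2 min
Total worked: 54 h 15 min = 3255 min.
Regular 40 h 0 min = 2400 min at $24.00/h; overtime 14 h 15 min = 855 min at $36.00/h.
Pay = (2400 × $24.00 + 855 × $36.00) ÷ 60 = $1473.00.

$1473.00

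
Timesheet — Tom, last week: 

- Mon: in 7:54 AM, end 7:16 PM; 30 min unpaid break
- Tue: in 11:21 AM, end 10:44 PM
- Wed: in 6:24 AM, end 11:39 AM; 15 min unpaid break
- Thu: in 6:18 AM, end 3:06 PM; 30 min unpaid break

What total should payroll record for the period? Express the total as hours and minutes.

Mon: 7:54 AM–7:16 PM = 11 h 22 min; less 30 min break → 10 h 52 min
Tue: 11:21 AM–10:44 PM = 11 h 23 min
Wed: 6:24 AM–11:39 AM = 5 h 15 min; less 15 min break → 5 h 0 min
Thu: 6:18 AM–3:06 PM = 8 h 48 min; less 30 min break → 8 h 18 min
Total: 10 h 52 min + 11 h 23 min + 5 h 0 min + 8 h 18 min = 35 h 33 min.

35 h 33 min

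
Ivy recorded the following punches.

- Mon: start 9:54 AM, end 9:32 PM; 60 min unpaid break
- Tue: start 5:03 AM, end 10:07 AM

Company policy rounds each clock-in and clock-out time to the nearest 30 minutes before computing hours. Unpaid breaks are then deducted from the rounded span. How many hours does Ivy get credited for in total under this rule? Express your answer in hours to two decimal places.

Mon: in 9:54 AM→10:00 AM, out 9:32 PM→9:30 PM; 11 h 30 min − 60 min = 10 h 30 min
Tue: in 5:03 AM→5:00 AM, out 10:07 AM→10:00 AM; 5 h 0 min
Total credited: 15 h 30 min.

15.50 hours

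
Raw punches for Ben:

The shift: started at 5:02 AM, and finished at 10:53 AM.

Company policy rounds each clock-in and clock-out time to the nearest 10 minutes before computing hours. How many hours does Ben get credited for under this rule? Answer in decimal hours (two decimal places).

The shift: in 5:02 AM→5:00 AM, out 10:53 AM→10:50 AM; 5 h 50 min

5.83 hours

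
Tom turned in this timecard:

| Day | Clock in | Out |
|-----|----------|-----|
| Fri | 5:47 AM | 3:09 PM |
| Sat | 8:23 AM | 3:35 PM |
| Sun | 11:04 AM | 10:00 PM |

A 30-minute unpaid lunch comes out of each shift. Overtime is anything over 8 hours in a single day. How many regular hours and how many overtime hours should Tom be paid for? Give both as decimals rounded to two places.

Fri: 5:47 AM–3:09 PM = 9 h 22 min; less 30 min break → 8 h 52 min
Sat: 8:23 AM–3:35 PM = 7 h 12 min; less 30 min break → 6 h 42 min
Sun: 11:04 AM–10:00 PM = 10 h 56 min; less 30 min break → 10 h 26 min
Fri reg 8 h 0 min / OT 0 h 52 min; Sat reg 6 h 42 min / OT 0 h 0 min; Sun reg 8 h 0 min / OT 2 h 26 min.
Totals: regular 22 h 42 min, overtime 3 h 18 min.

Regular 22.70 hours, overtime 3.30 hours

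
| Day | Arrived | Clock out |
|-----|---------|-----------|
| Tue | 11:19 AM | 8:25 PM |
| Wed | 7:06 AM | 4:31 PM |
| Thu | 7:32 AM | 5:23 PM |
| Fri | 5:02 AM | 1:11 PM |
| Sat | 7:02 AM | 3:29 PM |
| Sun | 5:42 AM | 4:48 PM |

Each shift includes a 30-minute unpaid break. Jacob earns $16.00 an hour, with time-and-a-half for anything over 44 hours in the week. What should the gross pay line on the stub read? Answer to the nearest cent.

Tue: 11:19 AM–8:25 PM = 9 h 6 min; less 30 min break → 8 h 36 min
Wed: 7:06 AM–4:31 PM = 9 h 25 min; less 30 min break → 8 h 55 min
Thu: 7:32 AM–5:23 PM = 9 h 51 min; less 30 min break → 9 h 21 min
Fri: 5:02 AM–1:11 PM = 8 h 9 min; less 30 min break → 7 h 39 min
Sat: 7:02 AM–3:29 PM = 8 h 27 min; less 30 min break → 7 h 57 min
Sun: 5:42 AM–4:48 PM = 11 h 6 min; less 30 min break → 10 h 36 min
Total worked: 53 h 4 min = 3184 min.
Regular 44 h 0 min = 2640 min at $16.00/h; overtime 9 h 4 min = 544 min at $24.00/h.
Pay = (2640 × $16.00 + 544 × $24.00) ÷ 60 = $921.60.

$921.60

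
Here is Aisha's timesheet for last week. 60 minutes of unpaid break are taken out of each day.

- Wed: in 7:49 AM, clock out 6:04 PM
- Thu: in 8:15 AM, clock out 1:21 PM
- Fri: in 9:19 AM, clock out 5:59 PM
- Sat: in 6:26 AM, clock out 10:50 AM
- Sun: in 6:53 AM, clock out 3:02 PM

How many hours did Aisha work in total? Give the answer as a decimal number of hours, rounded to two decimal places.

31.57 hours

Wed: 7:49 AM–6:04 PM = 10 h 15 min; less 60 min break → 9 h 15 min
Thu: 8:15 AM–1:21 PM = 5 h 6 min; less 60 min break → 4 h 6 min
Fri: 9:19 AM–5:59 PM = 8 h 40 min; less 60 min break → 7 h 40 min
Sat: 6:26 AM–10:50 AM = 4 h 24 min; less 60 min break → 3 h 24 min
Sun: 6:53 AM–3:02 PM = 8 h 9 min; less 60 min break → 7 h 9 min
Total: 9 h 15 min + 4 h 6 min + 7 h 40 min + 3 h 24 min + 7 h 9 min = 31 h 34 min.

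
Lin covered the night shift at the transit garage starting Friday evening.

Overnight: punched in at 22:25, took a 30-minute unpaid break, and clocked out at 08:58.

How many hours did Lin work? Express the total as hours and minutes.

Overnight: 22:25 → midnight = 1 h 35 min; midnight → 08:58 = 8 h 58 min; span 10 h 33 min; less 30 min break → 10 h 3 min

10 h 3 min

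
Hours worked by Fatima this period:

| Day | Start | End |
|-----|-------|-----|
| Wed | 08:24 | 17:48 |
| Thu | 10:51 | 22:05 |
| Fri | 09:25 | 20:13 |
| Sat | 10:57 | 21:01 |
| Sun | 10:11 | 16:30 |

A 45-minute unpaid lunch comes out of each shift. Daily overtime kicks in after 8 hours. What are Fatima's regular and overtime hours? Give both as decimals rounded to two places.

Regular 37.57 hours, overtime 6.50 hours

Wed: 08:24–17:48 = 9 h 24 min; less 45 min break → 8 h 39 min
Thu: 10:51–22:05 = 11 h 14 min; less 45 min break → 10 h 29 min
Fri: 09:25–20:13 = 10 h 48 min; less 45 min break → 10 h 3 min
Sat: 10:57–21:01 = 10 h 4 min; less 45 min break → 9 h 19 min
Sun: 10:11–16:30 = 6 h 19 min; less 45 min break → 5 h 34 min
Wed reg 8 h 0 min / OT 0 h 39 min; Thu reg 8 h 0 min / OT 2 h 29 min; Fri reg 8 h 0 min / OT 2 h 3 min; Sat reg 8 h 0 min / OT 1 h 19 min; Sun reg 5 h 34 min / OT 0 h 0 min.
Totals: regular 37 h 34 min, overtime 6 h 30 min.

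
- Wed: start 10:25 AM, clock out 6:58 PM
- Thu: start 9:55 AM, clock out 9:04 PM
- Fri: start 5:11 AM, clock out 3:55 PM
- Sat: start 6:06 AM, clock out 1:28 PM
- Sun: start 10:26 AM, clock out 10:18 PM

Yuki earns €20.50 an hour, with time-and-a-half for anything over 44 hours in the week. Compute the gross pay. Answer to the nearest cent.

€1076.25

Wed: 10:25 AM–6:58 PM = 8 h 33 min
Thu: 9:55 AM–9:04 PM = 11 h 9 min
Fri: 5:11 AM–3:55 PM = 10 h 44 min
Sat: 6:06 AM–1:28 PM = 7 h 22 min
Sun: 10:26 AM–10:18 PM = 11 h 52 min
Total worked: 49 h 40 min = 2980 min.
Regular 44 h 0 min = 2640 min at €20.50/h; overtime 5 h 40 min = 340 min at €30.75/h.
Pay = (2640 × €20.50 + 340 × €30.75) ÷ 60 = €1076.25.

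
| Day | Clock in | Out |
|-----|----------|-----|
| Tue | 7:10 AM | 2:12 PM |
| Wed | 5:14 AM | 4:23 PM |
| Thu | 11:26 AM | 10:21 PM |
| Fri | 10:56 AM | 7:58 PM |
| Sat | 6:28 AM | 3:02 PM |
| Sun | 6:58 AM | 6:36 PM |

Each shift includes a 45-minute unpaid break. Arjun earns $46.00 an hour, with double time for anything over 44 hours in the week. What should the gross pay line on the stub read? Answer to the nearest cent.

Tue: 7:10 AM–2:12 PM = 7 h 2 min; less 45 min break → 6 h 17 min
Wed: 5:14 AM–4:23 PM = 11 h 9 min; less 45 min break → 10 h 24 min
Thu: 11:26 AM–10:21 PM = 10 h 55 min; less 45 min break → 10 h 10 min
Fri: 10:56 AM–7:58 PM = 9 h 2 min; less 45 min break → 8 h 17 min
Sat: 6:28 AM–3:02 PM = 8 h 34 min; less 45 min break → 7 h 49 min
Sun: 6:58 AM–6:36 PM = 11 h 38 min; less 45 min break → 10 h 53 min
Total worked: 53 h 50 min = 3230 min.
Regular 44 h 0 min = 2640 min at $46.00/h; overtime 9 h 50 min = 590 min at $92.00/h.
Pay = (2640 × $46.00 + 590 × $92.00) ÷ 60 = $2928.67.

$2928.67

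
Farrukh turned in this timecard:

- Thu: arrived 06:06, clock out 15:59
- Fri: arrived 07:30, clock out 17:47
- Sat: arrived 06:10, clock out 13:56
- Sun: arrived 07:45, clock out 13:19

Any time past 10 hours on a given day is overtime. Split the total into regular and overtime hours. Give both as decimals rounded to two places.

Thu: 06:06–15:59 = 9 h 53 min
Fri: 07:30–17:47 = 10 h 17 min
Sat: 06:10–13:56 = 7 h 46 min
Sun: 07:45–13:19 = 5 h 34 min
Thu reg 9 h 53 min / OT 0 h 0 min; Fri reg 10 h 0 min / OT 0 h 17 min; Sat reg 7 h 46 min / OT 0 h 0 min; Sun reg 5 h 34 min / OT 0 h 0 min.
Totals: regular 33 h 13 min, overtime 0 h 17 min.

Regular 33.22 hours, overtime 0.28 hours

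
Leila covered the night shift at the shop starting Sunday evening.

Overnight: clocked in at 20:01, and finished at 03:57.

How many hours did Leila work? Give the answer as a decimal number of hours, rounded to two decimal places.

Overnight: 20:01 → midnight = 3 h 59 min; midnight → 03:57 = 3 h 57 min; span 7 h 56 min

7.93 hours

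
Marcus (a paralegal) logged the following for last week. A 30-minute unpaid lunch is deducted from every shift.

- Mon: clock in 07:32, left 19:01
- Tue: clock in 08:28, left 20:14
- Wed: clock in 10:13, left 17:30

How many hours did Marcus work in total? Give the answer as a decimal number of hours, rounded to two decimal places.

29.03 hours

Mon: 07:32–19:01 = 11 h 29 min; less 30 min break → 10 h 59 min
Tue: 08:28–20:14 = 11 h 46 min; less 30 min break → 11 h 16 min
Wed: 10:13–17:30 = 7 h 17 min; less 30 min break → 6 h 47 min
Total: 10 h 59 min + 11 h 16 min + 6 h 47 min = 29 h 2 min.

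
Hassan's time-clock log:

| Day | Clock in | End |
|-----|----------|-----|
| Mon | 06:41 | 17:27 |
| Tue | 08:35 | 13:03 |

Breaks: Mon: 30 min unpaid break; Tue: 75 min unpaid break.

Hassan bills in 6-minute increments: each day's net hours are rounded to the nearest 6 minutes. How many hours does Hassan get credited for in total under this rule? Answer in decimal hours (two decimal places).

13.50 hours

Mon: 06:41–17:27 = 10 h 46 min − 30 min = 10 h 16 min → rounds to 10 h 18 min
Tue: 08:35–13:03 = 4 h 28 min − 75 min = 3 h 13 min → rounds to 3 h 12 min
Total credited: 13 h 30 min.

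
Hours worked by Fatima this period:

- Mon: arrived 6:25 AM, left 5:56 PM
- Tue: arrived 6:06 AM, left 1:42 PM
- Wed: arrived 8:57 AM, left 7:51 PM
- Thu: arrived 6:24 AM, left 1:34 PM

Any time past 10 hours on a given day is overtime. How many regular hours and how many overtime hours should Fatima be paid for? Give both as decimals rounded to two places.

Mon: 6:25 AM–5:56 PM = 11 h 31 min
Tue: 6:06 AM–1:42 PM = 7 h 36 min
Wed: 8:57 AM–7:51 PM = 10 h 54 min
Thu: 6:24 AM–1:34 PM = 7 h 10 min
Mon reg 10 h 0 min / OT 1 h 31 min; Tue reg 7 h 36 min / OT 0 h 0 min; Wed reg 10 h 0 min / OT 0 h 54 min; Thu reg 7 h 10 min / OT 0 h 0 min.
Totals: regular 34 h 46 min, overtime 2 h 25 min.

Regular 34.77 hours, overtime 2.42 hours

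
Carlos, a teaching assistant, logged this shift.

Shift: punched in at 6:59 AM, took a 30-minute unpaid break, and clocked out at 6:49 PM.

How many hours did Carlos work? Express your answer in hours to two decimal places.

11.33 hours

Shift: 6:59 AM–6:49 PM = 11 h 50 min; less 30 min break → 11 h 20 min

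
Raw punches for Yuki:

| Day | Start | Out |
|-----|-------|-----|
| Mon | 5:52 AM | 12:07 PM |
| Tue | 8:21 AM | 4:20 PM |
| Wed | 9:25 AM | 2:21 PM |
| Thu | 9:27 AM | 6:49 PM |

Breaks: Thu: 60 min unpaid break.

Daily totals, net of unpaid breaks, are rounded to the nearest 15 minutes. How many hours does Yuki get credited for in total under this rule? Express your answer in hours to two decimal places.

Mon: 5:52 AM–12:07 PM = 6 h 15 min → rounds to 6 h 15 min
Tue: 8:21 AM–4:20 PM = 7 h 59 min → rounds to 8 h 0 min
Wed: 9:25 AM–2:21 PM = 4 h 56 min → rounds to 5 h 0 min
Thu: 9:27 AM–6:49 PM = 9 h 22 min − 60 min = 8 h 22 min → rounds to 8 h 15 min
Total credited: 27 h 30 min.

27.50 hours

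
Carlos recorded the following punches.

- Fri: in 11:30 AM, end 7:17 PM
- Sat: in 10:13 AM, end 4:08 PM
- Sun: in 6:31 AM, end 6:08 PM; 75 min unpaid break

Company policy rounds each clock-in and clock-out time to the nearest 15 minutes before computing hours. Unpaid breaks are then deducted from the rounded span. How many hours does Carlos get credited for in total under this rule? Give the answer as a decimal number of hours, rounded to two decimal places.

Fri: in 11:30 AM→11:30 AM, out 7:17 PM→7:15 PM; 7 h 45 min
Sat: in 10:13 AM→10:15 AM, out 4:08 PM→4:15 PM; 6 h 0 min
Sun: in 6:31 AM→6:30 AM, out 6:08 PM→6:15 PM; 11 h 45 min − 75 min = 10 h 30 min
Total credited: 24 h 15 min.

24.25 hours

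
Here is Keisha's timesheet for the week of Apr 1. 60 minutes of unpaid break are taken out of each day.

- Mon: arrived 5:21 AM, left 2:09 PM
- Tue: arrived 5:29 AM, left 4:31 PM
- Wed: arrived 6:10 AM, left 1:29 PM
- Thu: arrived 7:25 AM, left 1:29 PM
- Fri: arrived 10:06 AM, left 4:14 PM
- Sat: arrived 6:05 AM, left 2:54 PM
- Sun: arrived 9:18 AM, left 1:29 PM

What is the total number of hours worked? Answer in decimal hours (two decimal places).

45.35 hours

Mon: 5:21 AM–2:09 PM = 8 h 48 min; less 60 min break → 7 h 48 min
Tue: 5:29 AM–4:31 PM = 11 h 2 min; less 60 min break → 10 h 2 min
Wed: 6:10 AM–1:29 PM = 7 h 19 min; less 60 min break → 6 h 19 min
Thu: 7:25 AM–1:29 PM = 6 h 4 min; less 60 min break → 5 h 4 min
Fri: 10:06 AM–4:14 PM = 6 h 8 min; less 60 min break → 5 h 8 min
Sat: 6:05 AM–2:54 PM = 8 h 49 min; less 60 min break → 7 h 49 min
Sun: 9:18 AM–1:29 PM = 4 h 11 min; less 60 min break → 3 h 11 min
Total: 7 h 48 min + 10 h 2 min + 6 h 19 min + 5 h 4 min + 5 h 8 min + 7 h 49 min + 3 h 11 min = 45 h 21 min.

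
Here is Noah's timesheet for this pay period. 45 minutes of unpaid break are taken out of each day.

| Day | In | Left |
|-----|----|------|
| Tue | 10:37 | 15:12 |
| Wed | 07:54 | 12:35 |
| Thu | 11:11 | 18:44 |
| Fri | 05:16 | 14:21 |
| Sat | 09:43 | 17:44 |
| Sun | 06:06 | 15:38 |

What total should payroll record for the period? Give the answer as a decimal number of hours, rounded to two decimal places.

Tue: 10:37–15:12 = 4 h 35 min; less 45 min break → 3 h 50 min
Wed: 07:54–12:35 = 4 h 41 min; less 45 min break → 3 h 56 min
Thu: 11:11–18:44 = 7 h 33 min; less 45 min break → 6 h 48 min
Fri: 05:16–14:21 = 9 h 5 min; less 45 min break → 8 h 20 min
Sat: 09:43–17:44 = 8 h 1 min; less 45 min break → 7 h 16 min
Sun: 06:06–15:38 = 9 h 32 min; less 45 min break → 8 h 47 min
Total: 3 h 50 min + 3 h 56 min + 6 h 48 min + 8 h 20 min + 7 h 16 min + 8 h 47 min = 38 h 57 min.

38.95 hours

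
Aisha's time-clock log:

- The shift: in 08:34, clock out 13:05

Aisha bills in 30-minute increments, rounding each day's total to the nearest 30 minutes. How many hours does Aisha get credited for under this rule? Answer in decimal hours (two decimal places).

The shift: 08:34–13:05 = 4 h 31 min → rounds to 4 h 30 min

4.50 hours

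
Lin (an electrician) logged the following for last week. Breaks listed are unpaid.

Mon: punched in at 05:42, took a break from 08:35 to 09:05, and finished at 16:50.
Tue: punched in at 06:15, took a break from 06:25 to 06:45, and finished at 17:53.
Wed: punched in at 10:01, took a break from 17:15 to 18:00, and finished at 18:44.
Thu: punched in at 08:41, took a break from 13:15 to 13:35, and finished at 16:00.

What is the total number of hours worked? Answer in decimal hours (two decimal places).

36.88 hours

Mon: 05:42–16:50 = 11 h 8 min; less 30 min break → 10 h 38 min
Tue: 06:15–17:53 = 11 h 38 min; less 20 min break → 11 h 18 min
Wed: 10:01–18:44 = 8 h 43 min; less 45 min break → 7 h 58 min
Thu: 08:41–16:00 = 7 h 19 min; less 20 min break → 6 h 59 min
Total: 10 h 38 min + 11 h 18 min + 7 h 58 min + 6 h 59 min = 36 h 53 min.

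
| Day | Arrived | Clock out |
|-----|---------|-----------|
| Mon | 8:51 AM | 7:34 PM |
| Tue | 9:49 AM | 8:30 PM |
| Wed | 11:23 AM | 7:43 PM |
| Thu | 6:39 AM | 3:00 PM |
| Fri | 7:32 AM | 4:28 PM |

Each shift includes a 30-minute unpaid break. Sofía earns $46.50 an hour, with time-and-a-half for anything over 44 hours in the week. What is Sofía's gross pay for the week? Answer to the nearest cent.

Mon: 8:51 AM–7:34 PM = 10 h 43 min; less 30 min break → 10 h 13 min
Tue: 9:49 AM–8:30 PM = 10 h 41 min; less 30 min break → 10 h 11 min
Wed: 11:23 AM–7:43 PM = 8 h 20 min; less 30 min break → 7 h 50 min
Thu: 6:39 AM–3:00 PM = 8 h 21 min; less 30 min break → 7 h 51 min
Fri: 7:32 AM–4:28 PM = 8 h 56 min; less 30 min break → 8 h 26 min
Total worked: 44 h 31 min = 2671 min.
Regular 44 h 0 min = 2640 min at $46.50/h; overtime 0 h 31 min = 31 min at $69.75/h.
Pay = (2640 × $46.50 + 31 × $69.75) ÷ 60 = $2082.04.

$2082.04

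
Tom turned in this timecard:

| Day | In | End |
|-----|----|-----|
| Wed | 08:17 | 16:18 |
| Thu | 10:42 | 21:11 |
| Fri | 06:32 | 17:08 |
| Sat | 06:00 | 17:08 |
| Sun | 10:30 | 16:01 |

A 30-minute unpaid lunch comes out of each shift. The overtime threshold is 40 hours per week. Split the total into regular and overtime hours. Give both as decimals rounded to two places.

Wed: 08:17–16:18 = 8 h 1 min; less 30 min break → 7 h 31 min
Thu: 10:42–21:11 = 10 h 29 min; less 30 min break → 9 h 59 min
Fri: 06:32–17:08 = 10 h 36 min; less 30 min break → 10 h 6 min
Sat: 06:00–17:08 = 11 h 8 min; less 30 min break → 10 h 38 min
Sun: 10:30–16:01 = 5 h 31 min; less 30 min break → 5 h 1 min
Total worked: 43 h 15 min = 43.25 h.
Threshold 40 h → overtime 3 h 15 min, regular 40 h 0 min.

Regular 40.00 hours, overtime 3.25 hours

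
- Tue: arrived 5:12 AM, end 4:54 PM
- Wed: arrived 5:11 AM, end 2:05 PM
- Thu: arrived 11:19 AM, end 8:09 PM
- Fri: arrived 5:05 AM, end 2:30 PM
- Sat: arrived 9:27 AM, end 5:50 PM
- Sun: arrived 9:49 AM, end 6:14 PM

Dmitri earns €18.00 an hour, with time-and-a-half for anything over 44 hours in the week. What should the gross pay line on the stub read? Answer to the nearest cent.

Tue: 5:12 AM–4:54 PM = 11 h 42 min
Wed: 5:11 AM–2:05 PM = 8 h 54 min
Thu: 11:19 AM–8:09 PM = 8 h 50 min
Fri: 5:05 AM–2:30 PM = 9 h 25 min
Sat: 9:27 AM–5:50 PM = 8 h 23 min
Sun: 9:49 AM–6:14 PM = 8 h 25 min
Total worked: 55 h 39 min = 3339 min.
Regular 44 h 0 min = 2640 min at €18.00/h; overtime 11 h 39 min = 699 min at €27.00/h.
Pay = (2640 × €18.00 + 699 × €27.00) ÷ 60 = €1106.55.

€1106.55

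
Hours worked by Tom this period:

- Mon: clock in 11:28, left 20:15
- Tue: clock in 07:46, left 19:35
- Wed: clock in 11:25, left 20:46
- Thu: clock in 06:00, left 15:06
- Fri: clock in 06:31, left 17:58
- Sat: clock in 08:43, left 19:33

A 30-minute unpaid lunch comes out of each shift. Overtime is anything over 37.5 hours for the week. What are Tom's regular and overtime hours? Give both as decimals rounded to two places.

Mon: 11:28–20:15 = 8 h 47 min; less 30 min break → 8 h 17 min
Tue: 07:46–19:35 = 11 h 49 min; less 30 min break → 11 h 19 min
Wed: 11:25–20:46 = 9 h 21 min; less 30 min break → 8 h 51 min
Thu: 06:00–15:06 = 9 h 6 min; less 30 min break → 8 h 36 min
Fri: 06:31–17:58 = 11 h 27 min; less 30 min break → 10 h 57 min
Sat: 08:43–19:33 = 10 h 50 min; less 30 min break → 10 h 20 min
Total worked: 58 h 20 min = 58.33 h.
Threshold 37.5 h → overtime 20 h 50 min, regular 37 h 30 min.

Regular 37.50 hours, overtime 20.83 hours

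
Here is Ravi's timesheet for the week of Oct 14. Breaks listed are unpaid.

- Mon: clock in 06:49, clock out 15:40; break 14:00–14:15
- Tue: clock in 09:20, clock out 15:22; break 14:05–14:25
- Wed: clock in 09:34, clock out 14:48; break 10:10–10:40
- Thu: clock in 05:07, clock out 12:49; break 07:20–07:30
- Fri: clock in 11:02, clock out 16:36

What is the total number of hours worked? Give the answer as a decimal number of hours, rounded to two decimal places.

32.13 hours

Mon: 06:49–15:40 = 8 h 51 min; less 15 min break → 8 h 36 min
Tue: 09:20–15:22 = 6 h 2 min; less 20 min break → 5 h 42 min
Wed: 09:34–14:48 = 5 h 14 min; less 30 min break → 4 h 44 min
Thu: 05:07–12:49 = 7 h 42 min; less 10 min break → 7 h 32 min
Fri: 11:02–16:36 = 5 h 34 min
Total: 8 h 36 min + 5 h 42 min + 4 h 44 min + 7 h 32 min + 5 h 34 min = 32 h 8 min.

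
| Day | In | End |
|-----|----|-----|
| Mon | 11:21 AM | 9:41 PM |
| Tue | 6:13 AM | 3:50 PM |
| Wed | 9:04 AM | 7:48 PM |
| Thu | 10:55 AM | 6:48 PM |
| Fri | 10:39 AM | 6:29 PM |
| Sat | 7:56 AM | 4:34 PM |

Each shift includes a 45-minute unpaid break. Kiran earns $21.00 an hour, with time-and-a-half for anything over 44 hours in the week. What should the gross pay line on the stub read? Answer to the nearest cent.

$1129.80

Mon: 11:21 AM–9:41 PM = 10 h 20 min; less 45 min break → 9 h 35 min
Tue: 6:13 AM–3:50 PM = 9 h 37 min; less 45 min break → 8 h 52 min
Wed: 9:04 AM–7:48 PM = 10 h 44 min; less 45 min break → 9 h 59 min
Thu: 10:55 AM–6:48 PM = 7 h 53 min; less 45 min break → 7 h 8 min
Fri: 10:39 AM–6:29 PM = 7 h 50 min; less 45 min break → 7 h 5 min
Sat: 7:56 AM–4:34 PM = 8 h 38 min; less 45 min break → 7 h 53 min
Total worked: 50 h 32 min = 3032 min.
Regular 44 h 0 min = 2640 min at $21.00/h; overtime 6 h 32 min = 392 min at $31.50/h.
Pay = (2640 × $21.00 + 392 × $31.50) ÷ 60 = $1129.80.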